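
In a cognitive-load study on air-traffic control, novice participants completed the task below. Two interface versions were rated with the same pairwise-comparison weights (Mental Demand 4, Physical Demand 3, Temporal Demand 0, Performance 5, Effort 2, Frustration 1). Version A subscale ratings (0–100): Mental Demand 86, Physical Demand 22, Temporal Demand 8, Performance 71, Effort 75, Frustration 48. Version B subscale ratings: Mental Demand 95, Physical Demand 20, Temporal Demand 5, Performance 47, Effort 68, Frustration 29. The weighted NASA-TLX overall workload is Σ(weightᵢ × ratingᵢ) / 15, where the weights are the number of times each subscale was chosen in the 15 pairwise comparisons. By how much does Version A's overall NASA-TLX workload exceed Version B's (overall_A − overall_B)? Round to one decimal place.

8.2

Version A weighted sum = 4·86 + 3·22 + 0·8 + 5·71 + 2·75 + 1·48 = 344 + 66 + 0 + 355 + 150 + 48 = 963; overall_A = 963/15 = 64.2000.
Version B weighted sum = 4·95 + 3·20 + 0·5 + 5·47 + 2·68 + 1·29 = 380 + 60 + 0 + 235 + 136 + 29 = 840; overall_B = 840/15 = 56.0000.
Difference = 64.2000 − 56.0000 = 8.2000 ≈ 8.2.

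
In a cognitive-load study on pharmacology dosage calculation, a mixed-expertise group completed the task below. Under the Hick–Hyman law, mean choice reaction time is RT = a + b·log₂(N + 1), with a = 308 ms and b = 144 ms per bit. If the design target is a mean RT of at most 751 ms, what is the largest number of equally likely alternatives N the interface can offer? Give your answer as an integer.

7

Set 308 + 144·log₂(N + 1) ≤ 751.
log₂(N + 1) ≤ (751 − 308) / 144 = 3.0764.
N + 1 ≤ 2^3.0764 = 8.4351.
N ≤ 7.4351, so the largest integer N is 7.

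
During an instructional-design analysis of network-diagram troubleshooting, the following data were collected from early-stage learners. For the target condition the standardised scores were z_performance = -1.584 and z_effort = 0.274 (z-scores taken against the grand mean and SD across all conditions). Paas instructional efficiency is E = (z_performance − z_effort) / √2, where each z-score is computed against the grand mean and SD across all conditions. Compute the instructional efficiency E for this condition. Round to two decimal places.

z_P − z_E = -1.584 − 0.274 = -1.8580.
E = -1.8580 / √2 = -1.8580 / 1.41421 = -1.3138 ≈ -1.31.

-1.31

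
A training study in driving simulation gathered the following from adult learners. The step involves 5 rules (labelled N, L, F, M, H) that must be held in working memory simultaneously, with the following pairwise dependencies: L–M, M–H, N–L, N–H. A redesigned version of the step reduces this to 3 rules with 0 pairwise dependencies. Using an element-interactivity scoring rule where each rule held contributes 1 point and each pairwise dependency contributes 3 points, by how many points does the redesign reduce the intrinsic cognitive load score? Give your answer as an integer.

14

Original: 5 × 1 + 4 × 3 = 5 + 12 = 17.
Redesigned: 3 × 1 + 0 × 3 = 3 + 0 = 3.
Reduction = 17 − 3 = 14.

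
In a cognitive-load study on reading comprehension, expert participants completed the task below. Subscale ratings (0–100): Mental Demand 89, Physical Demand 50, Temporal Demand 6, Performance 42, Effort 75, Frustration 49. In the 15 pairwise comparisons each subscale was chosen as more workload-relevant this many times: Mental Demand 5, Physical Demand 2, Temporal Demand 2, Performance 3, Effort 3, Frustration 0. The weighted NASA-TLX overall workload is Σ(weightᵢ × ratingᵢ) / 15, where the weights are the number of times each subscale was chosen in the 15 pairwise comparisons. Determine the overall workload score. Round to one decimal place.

The tallies are the weights (they sum to 15).
Weighted sum = 5·89 + 2·50 + 2·6 + 3·42 + 3·75 + 0·49
            = 445 + 100 + 12 + 126 + 225 + 0 = 908.
Overall workload = 908 / 15 = 60.5333 ≈ 60.5.

60.5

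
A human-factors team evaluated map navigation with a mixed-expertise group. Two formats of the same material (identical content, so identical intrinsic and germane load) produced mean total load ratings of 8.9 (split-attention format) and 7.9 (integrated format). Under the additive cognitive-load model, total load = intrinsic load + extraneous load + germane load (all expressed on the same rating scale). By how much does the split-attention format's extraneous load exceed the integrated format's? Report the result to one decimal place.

Intrinsic and germane load are equal across formats, so the difference in total load equals the difference in extraneous load.
Extraneous-load difference = 8.9 − 7.9 = 1.0.

1.0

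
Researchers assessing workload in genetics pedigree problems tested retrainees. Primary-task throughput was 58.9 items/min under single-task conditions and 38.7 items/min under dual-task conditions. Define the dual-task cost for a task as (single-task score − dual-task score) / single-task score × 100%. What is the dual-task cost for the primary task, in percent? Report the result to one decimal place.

34.3

Cost = (58.9 − 38.7) / 58.9 × 100%
     = 20.2000 / 58.9 × 100% = 34.2954%.
≈ 34.3%.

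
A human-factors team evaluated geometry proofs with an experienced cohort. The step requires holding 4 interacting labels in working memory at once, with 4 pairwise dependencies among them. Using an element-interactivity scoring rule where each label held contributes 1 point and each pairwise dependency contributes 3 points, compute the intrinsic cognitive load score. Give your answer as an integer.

Element contribution: 4 × 1 = 4.
Interaction contribution: 4 × 3 = 12.
Intrinsic load = 4 + 12 = 16.

16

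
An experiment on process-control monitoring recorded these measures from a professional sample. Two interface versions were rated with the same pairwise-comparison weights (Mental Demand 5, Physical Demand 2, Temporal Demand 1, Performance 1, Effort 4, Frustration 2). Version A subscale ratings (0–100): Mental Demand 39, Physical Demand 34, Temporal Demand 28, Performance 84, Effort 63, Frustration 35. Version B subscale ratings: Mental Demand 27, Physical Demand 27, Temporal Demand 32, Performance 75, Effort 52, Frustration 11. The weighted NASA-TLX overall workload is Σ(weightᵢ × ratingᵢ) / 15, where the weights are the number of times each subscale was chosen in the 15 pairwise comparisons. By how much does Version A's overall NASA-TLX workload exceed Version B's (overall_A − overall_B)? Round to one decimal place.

Version A weighted sum = 5·39 + 2·34 + 1·28 + 1·84 + 4·63 + 2·35 = 195 + 68 + 28 + 84 + 252 + 70 = 697; overall_A = 697/15 = 46.4667.
Version B weighted sum = 5·27 + 2·27 + 1·32 + 1·75 + 4·52 + 2·11 = 135 + 54 + 32 + 75 + 208 + 22 = 526; overall_B = 526/15 = 35.0667.
Difference = 46.4667 − 35.0667 = 11.4000 ≈ 11.4.

11.4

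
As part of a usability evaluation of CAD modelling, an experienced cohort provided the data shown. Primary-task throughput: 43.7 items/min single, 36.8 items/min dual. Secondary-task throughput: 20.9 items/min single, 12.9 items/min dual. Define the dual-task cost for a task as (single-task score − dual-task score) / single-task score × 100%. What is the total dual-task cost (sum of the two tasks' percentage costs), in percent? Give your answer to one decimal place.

Primary cost = (43.7 − 36.8) / 43.7 × 100% = 15.7895%.
Secondary cost = (20.9 − 12.9) / 20.9 × 100% = 38.2775%.
Total = 15.7895% + 38.2775% = 54.0670% ≈ 54.1%.

54.1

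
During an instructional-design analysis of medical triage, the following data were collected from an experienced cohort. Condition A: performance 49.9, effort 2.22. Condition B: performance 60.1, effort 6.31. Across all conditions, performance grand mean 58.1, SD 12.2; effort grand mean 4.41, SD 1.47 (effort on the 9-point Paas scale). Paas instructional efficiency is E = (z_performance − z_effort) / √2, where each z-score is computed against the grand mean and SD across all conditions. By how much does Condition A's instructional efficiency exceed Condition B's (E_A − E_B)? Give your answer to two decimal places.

Condition A: z_P = (49.9 − 58.1)/12.2 = -0.6721; z_E = (2.22 − 4.41)/1.47 = -1.4898; E_A = (-0.6721 − (-1.4898))/√2 = 0.5782.
Condition B: z_P = (60.1 − 58.1)/12.2 = 0.1639; z_E = (6.31 − 4.41)/1.47 = 1.2925; E_B = (0.1639 − 1.2925)/√2 = -0.7980.
E_A − E_B = 0.5782 − (-0.7980) = 1.3762 ≈ 1.38.

1.38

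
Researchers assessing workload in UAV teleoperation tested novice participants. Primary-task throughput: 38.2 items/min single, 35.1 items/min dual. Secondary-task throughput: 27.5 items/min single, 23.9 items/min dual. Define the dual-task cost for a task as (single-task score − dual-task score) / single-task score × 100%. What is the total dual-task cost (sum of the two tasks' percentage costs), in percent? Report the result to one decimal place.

21.2

Primary cost = (38.2 − 35.1) / 38.2 × 100% = 8.1152%.
Secondary cost = (27.5 − 23.9) / 27.5 × 100% = 13.0909%.
Total = 8.1152% + 13.0909% = 21.2061% ≈ 21.2%.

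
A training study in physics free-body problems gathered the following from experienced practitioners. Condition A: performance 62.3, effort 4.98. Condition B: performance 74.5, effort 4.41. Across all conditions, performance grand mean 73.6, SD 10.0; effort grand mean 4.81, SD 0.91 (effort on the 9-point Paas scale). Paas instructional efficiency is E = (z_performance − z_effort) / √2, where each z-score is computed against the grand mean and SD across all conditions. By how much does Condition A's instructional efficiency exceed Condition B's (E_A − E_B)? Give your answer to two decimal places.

-1.31

Condition A: z_P = (62.3 − 73.6)/10.0 = -1.1300; z_E = (4.98 − 4.81)/0.91 = 0.1868; E_A = (-1.1300 − 0.1868)/√2 = -0.9311.
Condition B: z_P = (74.5 − 73.6)/10.0 = 0.0900; z_E = (4.41 − 4.81)/0.91 = -0.4396; E_B = (0.0900 − (-0.4396))/√2 = 0.3745.
E_A − E_B = -0.9311 − 0.3745 = -1.3056 ≈ -1.31.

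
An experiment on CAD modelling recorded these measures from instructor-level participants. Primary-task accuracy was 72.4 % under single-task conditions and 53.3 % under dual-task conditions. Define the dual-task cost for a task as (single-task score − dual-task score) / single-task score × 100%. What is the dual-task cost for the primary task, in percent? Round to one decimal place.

26.4

Cost = (72.4 − 53.3) / 72.4 × 100%
     = 19.1000 / 72.4 × 100% = 26.3812%.
≈ 26.4%.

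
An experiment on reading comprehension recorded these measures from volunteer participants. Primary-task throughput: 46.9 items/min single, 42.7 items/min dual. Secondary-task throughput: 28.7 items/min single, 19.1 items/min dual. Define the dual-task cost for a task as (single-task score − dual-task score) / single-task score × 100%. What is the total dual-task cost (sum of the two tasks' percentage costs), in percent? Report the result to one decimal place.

42.4

Primary cost = (46.9 − 42.7) / 46.9 × 100% = 8.9552%.
Secondary cost = (28.7 − 19.1) / 28.7 × 100% = 33.4495%.
Total = 8.9552% + 33.4495% = 42.4047% ≈ 42.4%.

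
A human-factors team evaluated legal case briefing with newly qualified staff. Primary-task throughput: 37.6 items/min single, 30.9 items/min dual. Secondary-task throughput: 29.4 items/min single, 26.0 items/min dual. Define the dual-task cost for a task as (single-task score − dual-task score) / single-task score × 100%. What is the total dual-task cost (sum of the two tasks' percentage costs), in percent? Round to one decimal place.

Primary cost = (37.6 − 30.9) / 37.6 × 100% = 17.8191%.
Secondary cost = (29.4 − 26.0) / 29.4 × 100% = 11.5646%.
Total = 17.8191% + 11.5646% = 29.3837% ≈ 29.4%.

29.4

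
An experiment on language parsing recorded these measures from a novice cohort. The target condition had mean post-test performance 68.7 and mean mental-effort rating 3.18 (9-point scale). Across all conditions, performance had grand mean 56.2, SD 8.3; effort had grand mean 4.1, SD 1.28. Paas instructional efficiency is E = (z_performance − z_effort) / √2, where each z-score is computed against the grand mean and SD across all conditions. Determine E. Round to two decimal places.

z_performance = (68.7 − 56.2) / 8.3 = 12.5000 / 8.3 = 1.5060.
z_effort = (3.18 − 4.1) / 1.28 = -0.9200 / 1.28 = -0.7187.
z_P − z_E = 1.5060 − (-0.7187) = 2.2247.
E = 2.2247 / √2 = 2.2247 / 1.41421 = 1.5731 ≈ 1.57.

1.57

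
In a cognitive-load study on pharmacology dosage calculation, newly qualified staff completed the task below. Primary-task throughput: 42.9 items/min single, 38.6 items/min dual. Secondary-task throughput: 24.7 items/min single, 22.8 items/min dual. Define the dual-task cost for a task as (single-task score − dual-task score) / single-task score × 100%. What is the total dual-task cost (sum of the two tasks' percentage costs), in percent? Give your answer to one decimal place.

Primary cost = (42.9 − 38.6) / 42.9 × 100% = 10.0233%.
Secondary cost = (24.7 − 22.8) / 24.7 × 100% = 7.6923%.
Total = 10.0233% + 7.6923% = 17.7156% ≈ 17.7%.

17.7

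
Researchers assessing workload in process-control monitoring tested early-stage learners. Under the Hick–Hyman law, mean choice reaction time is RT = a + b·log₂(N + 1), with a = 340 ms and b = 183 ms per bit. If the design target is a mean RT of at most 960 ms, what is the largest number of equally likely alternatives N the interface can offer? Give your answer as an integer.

9

Set 340 + 183·log₂(N + 1) ≤ 960.
log₂(N + 1) ≤ (960 − 340) / 183 = 3.3880.
N + 1 ≤ 2^3.3880 = 10.4686.
N ≤ 9.4686, so the largest integer N is 9.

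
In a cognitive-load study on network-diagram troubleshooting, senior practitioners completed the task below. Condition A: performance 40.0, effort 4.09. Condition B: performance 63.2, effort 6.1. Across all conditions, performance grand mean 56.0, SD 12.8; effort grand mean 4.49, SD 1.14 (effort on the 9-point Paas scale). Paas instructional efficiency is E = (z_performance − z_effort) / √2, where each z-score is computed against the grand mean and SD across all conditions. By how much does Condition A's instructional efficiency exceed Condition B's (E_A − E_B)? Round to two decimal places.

Condition A: z_P = (40.0 − 56.0)/12.8 = -1.2500; z_E = (4.09 − 4.49)/1.14 = -0.3509; E_A = (-1.2500 − (-0.3509))/√2 = -0.6358.
Condition B: z_P = (63.2 − 56.0)/12.8 = 0.5625; z_E = (6.1 − 4.49)/1.14 = 1.4123; E_B = (0.5625 − 1.4123)/√2 = -0.6009.
E_A − E_B = -0.6358 − (-0.6009) = -0.0349 ≈ -0.03.

-0.03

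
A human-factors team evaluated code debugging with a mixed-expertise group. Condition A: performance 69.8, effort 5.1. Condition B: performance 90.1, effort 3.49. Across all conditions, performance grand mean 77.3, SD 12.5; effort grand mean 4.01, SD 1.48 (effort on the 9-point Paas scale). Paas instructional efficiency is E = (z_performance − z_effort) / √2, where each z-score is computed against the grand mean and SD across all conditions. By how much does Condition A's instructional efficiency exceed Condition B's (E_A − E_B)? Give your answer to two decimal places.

-1.92

Condition A: z_P = (69.8 − 77.3)/12.5 = -0.6000; z_E = (5.1 − 4.01)/1.48 = 0.7365; E_A = (-0.6000 − 0.7365)/√2 = -0.9450.
Condition B: z_P = (90.1 − 77.3)/12.5 = 1.0240; z_E = (3.49 − 4.01)/1.48 = -0.3514; E_B = (1.0240 − (-0.3514))/√2 = 0.9726.
E_A − E_B = -0.9450 − 0.9726 = -1.9176 ≈ -1.92.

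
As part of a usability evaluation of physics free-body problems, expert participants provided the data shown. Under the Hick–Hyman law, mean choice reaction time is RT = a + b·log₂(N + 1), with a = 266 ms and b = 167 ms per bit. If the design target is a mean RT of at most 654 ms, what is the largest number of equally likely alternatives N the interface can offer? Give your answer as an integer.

Set 266 + 167·log₂(N + 1) ≤ 654.
log₂(N + 1) ≤ (654 − 266) / 167 = 2.3234.
N + 1 ≤ 2^2.3234 = 5.0051.
N ≤ 4.0051, so the largest integer N is 4.

4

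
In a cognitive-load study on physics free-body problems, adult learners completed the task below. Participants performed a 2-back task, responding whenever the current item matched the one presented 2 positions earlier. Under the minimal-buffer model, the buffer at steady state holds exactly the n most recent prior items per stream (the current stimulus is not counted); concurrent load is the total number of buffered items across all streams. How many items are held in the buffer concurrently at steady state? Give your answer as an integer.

2

The buffer holds the 2 most recent prior items.
Steady-state concurrent load = 2 items.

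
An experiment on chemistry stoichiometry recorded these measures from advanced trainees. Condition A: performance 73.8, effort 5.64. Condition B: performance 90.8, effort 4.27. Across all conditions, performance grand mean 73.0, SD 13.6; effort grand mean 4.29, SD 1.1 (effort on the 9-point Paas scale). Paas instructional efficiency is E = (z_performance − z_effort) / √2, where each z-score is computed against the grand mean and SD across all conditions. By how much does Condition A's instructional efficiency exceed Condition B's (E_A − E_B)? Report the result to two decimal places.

-1.76

Condition A: z_P = (73.8 − 73.0)/13.6 = 0.0588; z_E = (5.64 − 4.29)/1.1 = 1.2273; E_A = (0.0588 − 1.2273)/√2 = -0.8263.
Condition B: z_P = (90.8 − 73.0)/13.6 = 1.3088; z_E = (4.27 − 4.29)/1.1 = -0.0182; E_B = (1.3088 − (-0.0182))/√2 = 0.9383.
E_A − E_B = -0.8263 − 0.9383 = -1.7646 ≈ -1.76.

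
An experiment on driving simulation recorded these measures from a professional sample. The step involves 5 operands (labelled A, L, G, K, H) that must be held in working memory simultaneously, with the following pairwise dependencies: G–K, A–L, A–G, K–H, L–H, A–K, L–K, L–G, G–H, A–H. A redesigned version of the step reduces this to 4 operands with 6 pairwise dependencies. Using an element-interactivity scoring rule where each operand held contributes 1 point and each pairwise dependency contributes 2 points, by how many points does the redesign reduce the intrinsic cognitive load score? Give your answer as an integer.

9

Original: 5 × 1 + 10 × 2 = 5 + 20 = 25.
Redesigned: 4 × 1 + 6 × 2 = 4 + 12 = 16.
Reduction = 25 − 16 = 9.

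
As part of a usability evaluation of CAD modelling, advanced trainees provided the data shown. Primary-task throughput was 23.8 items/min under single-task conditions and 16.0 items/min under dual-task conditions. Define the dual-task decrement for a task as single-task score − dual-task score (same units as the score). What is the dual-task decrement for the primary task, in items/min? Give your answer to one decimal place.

7.8

Decrement = 23.8 − 16.0 = 7.8000 items/min ≈ 7.8 items/min.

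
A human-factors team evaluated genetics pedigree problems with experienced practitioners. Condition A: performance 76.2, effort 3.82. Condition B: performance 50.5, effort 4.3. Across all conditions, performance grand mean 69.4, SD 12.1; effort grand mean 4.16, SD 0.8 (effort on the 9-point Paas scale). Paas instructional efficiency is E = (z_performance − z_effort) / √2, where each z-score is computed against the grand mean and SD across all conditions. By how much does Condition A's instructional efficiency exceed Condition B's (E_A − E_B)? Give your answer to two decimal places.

Condition A: z_P = (76.2 − 69.4)/12.1 = 0.5620; z_E = (3.82 − 4.16)/0.8 = -0.4250; E_A = (0.5620 − (-0.4250))/√2 = 0.6979.
Condition B: z_P = (50.5 − 69.4)/12.1 = -1.5620; z_E = (4.3 − 4.16)/0.8 = 0.1750; E_B = (-1.5620 − 0.1750)/√2 = -1.2282.
E_A − E_B = 0.6979 − (-1.2282) = 1.9261 ≈ 1.93.

1.93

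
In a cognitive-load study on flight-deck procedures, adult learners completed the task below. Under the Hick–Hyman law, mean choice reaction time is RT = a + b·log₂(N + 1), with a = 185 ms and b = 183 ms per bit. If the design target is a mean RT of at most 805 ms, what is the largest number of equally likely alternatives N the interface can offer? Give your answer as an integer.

9

Set 185 + 183·log₂(N + 1) ≤ 805.
log₂(N + 1) ≤ (805 − 185) / 183 = 3.3880.
N + 1 ≤ 2^3.3880 = 10.4686.
N ≤ 9.4686, so the largest integer N is 9.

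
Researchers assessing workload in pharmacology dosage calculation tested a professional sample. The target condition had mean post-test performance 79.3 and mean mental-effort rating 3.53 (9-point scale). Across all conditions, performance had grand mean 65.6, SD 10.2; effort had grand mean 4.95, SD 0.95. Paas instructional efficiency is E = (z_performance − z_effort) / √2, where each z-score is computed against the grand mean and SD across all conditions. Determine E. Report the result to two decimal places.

z_performance = (79.3 − 65.6) / 10.2 = 13.7000 / 10.2 = 1.3431.
z_effort = (3.53 − 4.95) / 0.95 = -1.4200 / 0.95 = -1.4947.
z_P − z_E = 1.3431 − (-1.4947) = 2.8378.
E = 2.8378 / √2 = 2.8378 / 1.41421 = 2.0066 ≈ 2.01.

2.01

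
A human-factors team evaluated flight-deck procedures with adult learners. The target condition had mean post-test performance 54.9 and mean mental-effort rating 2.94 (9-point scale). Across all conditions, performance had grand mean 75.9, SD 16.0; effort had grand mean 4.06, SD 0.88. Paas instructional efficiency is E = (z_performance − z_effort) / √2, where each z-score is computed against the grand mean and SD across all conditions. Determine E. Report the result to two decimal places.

-0.03

z_performance = (54.9 − 75.9) / 16.0 = -21.0000 / 16.0 = -1.3125.
z_effort = (2.94 − 4.06) / 0.88 = -1.1200 / 0.88 = -1.2727.
z_P − z_E = -1.3125 − (-1.2727) = -0.0398.
E = -0.0398 / √2 = -0.0398 / 1.41421 = -0.0281 ≈ -0.03.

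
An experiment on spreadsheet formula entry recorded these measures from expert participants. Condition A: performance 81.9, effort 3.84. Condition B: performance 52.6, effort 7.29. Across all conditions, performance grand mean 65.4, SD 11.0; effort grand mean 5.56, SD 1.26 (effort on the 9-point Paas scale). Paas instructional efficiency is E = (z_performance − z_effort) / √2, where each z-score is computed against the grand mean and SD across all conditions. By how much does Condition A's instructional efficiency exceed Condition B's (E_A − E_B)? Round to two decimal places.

3.82

Condition A: z_P = (81.9 − 65.4)/11.0 = 1.5000; z_E = (3.84 − 5.56)/1.26 = -1.3651; E_A = (1.5000 − (-1.3651))/√2 = 2.0259.
Condition B: z_P = (52.6 − 65.4)/11.0 = -1.1636; z_E = (7.29 − 5.56)/1.26 = 1.3730; E_B = (-1.1636 − 1.3730)/√2 = -1.7936.
E_A − E_B = 2.0259 − (-1.7936) = 3.8195 ≈ 3.82.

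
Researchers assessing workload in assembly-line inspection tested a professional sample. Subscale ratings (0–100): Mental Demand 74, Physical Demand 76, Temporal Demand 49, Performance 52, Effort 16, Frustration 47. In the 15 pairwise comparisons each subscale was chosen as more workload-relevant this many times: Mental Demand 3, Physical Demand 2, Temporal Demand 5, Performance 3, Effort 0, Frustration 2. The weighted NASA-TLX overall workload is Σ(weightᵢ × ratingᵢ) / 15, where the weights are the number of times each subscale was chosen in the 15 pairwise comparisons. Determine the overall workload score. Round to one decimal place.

The tallies are the weights (they sum to 15).
Weighted sum = 3·74 + 2·76 + 5·49 + 3·52 + 0·16 + 2·47
            = 222 + 152 + 245 + 156 + 0 + 94 = 869.
Overall workload = 869 / 15 = 57.9333 ≈ 57.9.

57.9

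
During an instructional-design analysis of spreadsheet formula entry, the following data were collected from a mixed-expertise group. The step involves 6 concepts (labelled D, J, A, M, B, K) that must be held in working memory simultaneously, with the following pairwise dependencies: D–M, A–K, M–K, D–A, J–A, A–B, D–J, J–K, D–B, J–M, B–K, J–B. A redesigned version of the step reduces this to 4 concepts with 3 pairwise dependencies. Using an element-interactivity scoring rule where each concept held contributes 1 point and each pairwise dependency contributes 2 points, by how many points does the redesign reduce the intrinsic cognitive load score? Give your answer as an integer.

Original: 6 × 1 + 12 × 2 = 6 + 24 = 30.
Redesigned: 4 × 1 + 3 × 2 = 4 + 6 = 10.
Reduction = 30 − 10 = 20.

20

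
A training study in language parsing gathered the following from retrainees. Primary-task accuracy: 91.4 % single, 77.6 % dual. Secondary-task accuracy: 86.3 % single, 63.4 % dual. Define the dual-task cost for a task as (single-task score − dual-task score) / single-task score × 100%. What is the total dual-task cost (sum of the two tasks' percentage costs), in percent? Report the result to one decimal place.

41.6

Primary cost = (91.4 − 77.6) / 91.4 × 100% = 15.0985%.
Secondary cost = (86.3 − 63.4) / 86.3 × 100% = 26.5353%.
Total = 15.0985% + 26.5353% = 41.6338% ≈ 41.6%.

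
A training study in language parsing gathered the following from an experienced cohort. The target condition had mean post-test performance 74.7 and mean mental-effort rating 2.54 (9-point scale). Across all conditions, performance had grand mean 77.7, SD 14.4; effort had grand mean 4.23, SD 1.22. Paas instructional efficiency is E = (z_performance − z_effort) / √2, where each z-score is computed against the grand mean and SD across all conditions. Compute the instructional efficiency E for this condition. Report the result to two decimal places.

z_performance = (74.7 − 77.7) / 14.4 = -3.0000 / 14.4 = -0.2083.
z_effort = (2.54 − 4.23) / 1.22 = -1.6900 / 1.22 = -1.3852.
z_P − z_E = -0.2083 − (-1.3852) = 1.1769.
E = 1.1769 / √2 = 1.1769 / 1.41421 = 0.8322 ≈ 0.83.

0.83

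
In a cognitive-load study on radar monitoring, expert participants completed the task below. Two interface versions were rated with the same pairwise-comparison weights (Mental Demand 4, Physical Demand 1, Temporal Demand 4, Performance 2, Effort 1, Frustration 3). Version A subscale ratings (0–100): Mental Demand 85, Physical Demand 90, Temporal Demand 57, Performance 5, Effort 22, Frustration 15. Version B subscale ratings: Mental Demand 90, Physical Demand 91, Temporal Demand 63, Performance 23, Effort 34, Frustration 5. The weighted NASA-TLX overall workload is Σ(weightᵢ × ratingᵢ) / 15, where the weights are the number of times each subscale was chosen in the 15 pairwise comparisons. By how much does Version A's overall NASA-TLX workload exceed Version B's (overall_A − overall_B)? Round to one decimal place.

-4.2

Version A weighted sum = 4·85 + 1·90 + 4·57 + 2·5 + 1·22 + 3·15 = 340 + 90 + 228 + 10 + 22 + 45 = 735; overall_A = 735/15 = 49.0000.
Version B weighted sum = 4·90 + 1·91 + 4·63 + 2·23 + 1·34 + 3·5 = 360 + 91 + 252 + 46 + 34 + 15 = 798; overall_B = 798/15 = 53.2000.
Difference = 49.0000 − 53.2000 = -4.2000 ≈ -4.2.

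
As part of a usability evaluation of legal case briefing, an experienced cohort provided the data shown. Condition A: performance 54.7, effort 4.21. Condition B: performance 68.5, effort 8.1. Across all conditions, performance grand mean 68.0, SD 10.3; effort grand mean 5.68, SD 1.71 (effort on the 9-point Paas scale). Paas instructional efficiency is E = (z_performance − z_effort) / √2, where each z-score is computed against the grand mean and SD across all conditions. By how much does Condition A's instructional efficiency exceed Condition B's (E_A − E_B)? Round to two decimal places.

Condition A: z_P = (54.7 − 68.0)/10.3 = -1.2913; z_E = (4.21 − 5.68)/1.71 = -0.8596; E_A = (-1.2913 − (-0.8596))/√2 = -0.3053.
Condition B: z_P = (68.5 − 68.0)/10.3 = 0.0485; z_E = (8.1 − 5.68)/1.71 = 1.4152; E_B = (0.0485 − 1.4152)/√2 = -0.9664.
E_A − E_B = -0.3053 − (-0.9664) = 0.6611 ≈ 0.66.

0.66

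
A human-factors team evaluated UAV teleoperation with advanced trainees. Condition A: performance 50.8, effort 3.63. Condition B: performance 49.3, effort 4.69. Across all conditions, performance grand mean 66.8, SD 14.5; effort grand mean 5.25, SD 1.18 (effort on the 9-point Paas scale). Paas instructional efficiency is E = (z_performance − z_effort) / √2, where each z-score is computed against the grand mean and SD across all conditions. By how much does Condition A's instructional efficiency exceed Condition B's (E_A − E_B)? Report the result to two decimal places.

0.71

Condition A: z_P = (50.8 − 66.8)/14.5 = -1.1034; z_E = (3.63 − 5.25)/1.18 = -1.3729; E_A = (-1.1034 − (-1.3729))/√2 = 0.1906.
Condition B: z_P = (49.3 − 66.8)/14.5 = -1.2069; z_E = (4.69 − 5.25)/1.18 = -0.4746; E_B = (-1.2069 − (-0.4746))/√2 = -0.5178.
E_A − E_B = 0.1906 − (-0.5178) = 0.7084 ≈ 0.71.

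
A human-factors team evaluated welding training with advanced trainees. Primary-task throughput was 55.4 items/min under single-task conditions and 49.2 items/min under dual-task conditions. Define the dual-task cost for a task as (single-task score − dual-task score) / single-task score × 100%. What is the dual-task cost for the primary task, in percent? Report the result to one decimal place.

Cost = (55.4 − 49.2) / 55.4 × 100%
     = 6.2000 / 55.4 × 100% = 11.1913%.
≈ 11.2%.

11.2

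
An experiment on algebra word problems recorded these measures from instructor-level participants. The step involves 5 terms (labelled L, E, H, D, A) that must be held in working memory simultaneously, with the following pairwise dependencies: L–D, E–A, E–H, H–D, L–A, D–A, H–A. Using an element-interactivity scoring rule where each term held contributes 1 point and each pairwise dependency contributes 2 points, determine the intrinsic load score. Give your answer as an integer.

19

Count of terms held simultaneously: 5.
Count of pairwise dependencies listed: 7.
Element contribution: 5 × 1 = 5.
Interaction contribution: 7 × 2 = 14.
Intrinsic load = 5 + 14 = 19.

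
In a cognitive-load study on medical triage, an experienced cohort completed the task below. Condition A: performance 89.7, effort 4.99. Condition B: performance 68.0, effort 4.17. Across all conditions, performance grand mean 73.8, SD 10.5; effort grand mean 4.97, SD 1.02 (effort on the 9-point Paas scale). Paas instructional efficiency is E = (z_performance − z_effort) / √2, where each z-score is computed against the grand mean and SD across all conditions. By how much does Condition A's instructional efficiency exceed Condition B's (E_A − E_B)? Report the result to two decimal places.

0.89

Condition A: z_P = (89.7 − 73.8)/10.5 = 1.5143; z_E = (4.99 − 4.97)/1.02 = 0.0196; E_A = (1.5143 − 0.0196)/√2 = 1.0569.
Condition B: z_P = (68.0 − 73.8)/10.5 = -0.5524; z_E = (4.17 − 4.97)/1.02 = -0.7843; E_B = (-0.5524 − (-0.7843))/√2 = 0.1640.
E_A − E_B = 1.0569 − 0.1640 = 0.8929 ≈ 0.89.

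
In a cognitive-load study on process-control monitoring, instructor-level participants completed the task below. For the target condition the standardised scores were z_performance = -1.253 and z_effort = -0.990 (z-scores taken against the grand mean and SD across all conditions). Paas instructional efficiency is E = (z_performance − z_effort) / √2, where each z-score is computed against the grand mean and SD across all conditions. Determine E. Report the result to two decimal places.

-0.19

z_P − z_E = -1.253 − (-0.990) = -0.2630.
E = -0.2630 / √2 = -0.2630 / 1.41421 = -0.1860 ≈ -0.19.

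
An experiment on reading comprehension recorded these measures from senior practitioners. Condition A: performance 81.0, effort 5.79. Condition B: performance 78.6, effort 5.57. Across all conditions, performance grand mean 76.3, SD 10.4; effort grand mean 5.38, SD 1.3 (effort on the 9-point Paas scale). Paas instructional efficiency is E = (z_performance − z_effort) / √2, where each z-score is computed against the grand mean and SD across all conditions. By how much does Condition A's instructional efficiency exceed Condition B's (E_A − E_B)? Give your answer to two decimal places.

Condition A: z_P = (81.0 − 76.3)/10.4 = 0.4519; z_E = (5.79 − 5.38)/1.3 = 0.3154; E_A = (0.4519 − 0.3154)/√2 = 0.0965.
Condition B: z_P = (78.6 − 76.3)/10.4 = 0.2212; z_E = (5.57 − 5.38)/1.3 = 0.1462; E_B = (0.2212 − 0.1462)/√2 = 0.0530.
E_A − E_B = 0.0965 − 0.0530 = 0.0435 ≈ 0.04.

0.04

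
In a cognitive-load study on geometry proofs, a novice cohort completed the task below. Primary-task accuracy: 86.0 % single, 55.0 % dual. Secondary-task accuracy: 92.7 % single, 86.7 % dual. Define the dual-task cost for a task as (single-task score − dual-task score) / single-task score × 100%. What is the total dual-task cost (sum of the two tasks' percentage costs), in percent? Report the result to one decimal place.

Primary cost = (86.0 − 55.0) / 86.0 × 100% = 36.0465%.
Secondary cost = (92.7 − 86.7) / 92.7 × 100% = 6.4725%.
Total = 36.0465% + 6.4725% = 42.5190% ≈ 42.5%.

42.5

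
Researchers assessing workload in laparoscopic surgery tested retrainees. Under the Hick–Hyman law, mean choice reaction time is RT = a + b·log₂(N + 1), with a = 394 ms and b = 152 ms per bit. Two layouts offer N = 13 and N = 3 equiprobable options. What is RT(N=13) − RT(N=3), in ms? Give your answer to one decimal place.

RT(13) = 394 + 152·log₂(14) = 394 + 152·3.8074 = 972.7248 ms.
RT(3) = 394 + 152·log₂(4) = 394 + 152·2.0000 = 698.0000 ms.
Difference = 972.7248 − 698.0000 = 274.7248 ≈ 274.7 ms.

274.7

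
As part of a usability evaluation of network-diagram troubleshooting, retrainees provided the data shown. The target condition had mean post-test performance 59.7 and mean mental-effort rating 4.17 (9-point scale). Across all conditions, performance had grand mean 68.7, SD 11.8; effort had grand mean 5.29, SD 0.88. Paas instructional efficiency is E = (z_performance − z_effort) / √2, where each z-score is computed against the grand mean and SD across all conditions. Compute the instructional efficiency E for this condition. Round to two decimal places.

0.36

z_performance = (59.7 − 68.7) / 11.8 = -9.0000 / 11.8 = -0.7627.
z_effort = (4.17 − 5.29) / 0.88 = -1.1200 / 0.88 = -1.2727.
z_P − z_E = -0.7627 − (-1.2727) = 0.5100.
E = 0.5100 / √2 = 0.5100 / 1.41421 = 0.3606 ≈ 0.36.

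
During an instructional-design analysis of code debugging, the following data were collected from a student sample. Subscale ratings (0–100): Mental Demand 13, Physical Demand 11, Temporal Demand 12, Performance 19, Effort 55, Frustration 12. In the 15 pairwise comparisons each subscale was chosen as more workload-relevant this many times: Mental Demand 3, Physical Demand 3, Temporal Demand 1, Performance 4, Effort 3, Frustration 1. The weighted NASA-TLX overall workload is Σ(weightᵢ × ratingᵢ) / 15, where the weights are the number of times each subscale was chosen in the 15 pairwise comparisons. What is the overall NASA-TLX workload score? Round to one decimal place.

The tallies are the weights (they sum to 15).
Weighted sum = 3·13 + 3·11 + 1·12 + 4·19 + 3·55 + 1·12
            = 39 + 33 + 12 + 76 + 165 + 12 = 337.
Overall workload = 337 / 15 = 22.4667 ≈ 22.5.

22.5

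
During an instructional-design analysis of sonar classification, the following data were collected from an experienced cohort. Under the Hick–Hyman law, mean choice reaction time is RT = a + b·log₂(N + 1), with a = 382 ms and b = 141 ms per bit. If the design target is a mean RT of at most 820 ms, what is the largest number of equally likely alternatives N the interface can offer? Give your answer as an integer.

Set 382 + 141·log₂(N + 1) ≤ 820.
log₂(N + 1) ≤ (820 − 382) / 141 = 3.1064.
N + 1 ≤ 2^3.1064 = 8.6123.
N ≤ 7.6123, so the largest integer N is 7.

7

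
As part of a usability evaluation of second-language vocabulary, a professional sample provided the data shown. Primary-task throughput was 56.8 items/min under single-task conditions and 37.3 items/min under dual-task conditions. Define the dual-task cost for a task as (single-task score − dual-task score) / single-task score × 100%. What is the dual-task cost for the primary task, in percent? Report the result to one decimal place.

34.3

Cost = (56.8 − 37.3) / 56.8 × 100%
     = 19.5000 / 56.8 × 100% = 34.3310%.
≈ 34.3%.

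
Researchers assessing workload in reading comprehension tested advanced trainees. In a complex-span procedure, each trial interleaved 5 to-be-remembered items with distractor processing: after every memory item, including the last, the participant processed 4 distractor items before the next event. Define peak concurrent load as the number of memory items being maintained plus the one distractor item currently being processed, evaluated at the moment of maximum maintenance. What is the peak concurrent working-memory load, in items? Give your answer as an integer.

Maintenance is greatest during the distractor(s) after memory item 5: all 5 memory items are being held.
One distractor item is concurrently being processed.
Peak concurrent load = 5 + 1 = 6 items.

6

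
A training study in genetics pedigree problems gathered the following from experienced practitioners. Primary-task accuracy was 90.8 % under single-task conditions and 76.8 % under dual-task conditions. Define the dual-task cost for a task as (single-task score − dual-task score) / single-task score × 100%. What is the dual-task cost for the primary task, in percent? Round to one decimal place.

15.4

Cost = (90.8 − 76.8) / 90.8 × 100%
     = 14.0000 / 90.8 × 100% = 15.4185%.
≈ 15.4%.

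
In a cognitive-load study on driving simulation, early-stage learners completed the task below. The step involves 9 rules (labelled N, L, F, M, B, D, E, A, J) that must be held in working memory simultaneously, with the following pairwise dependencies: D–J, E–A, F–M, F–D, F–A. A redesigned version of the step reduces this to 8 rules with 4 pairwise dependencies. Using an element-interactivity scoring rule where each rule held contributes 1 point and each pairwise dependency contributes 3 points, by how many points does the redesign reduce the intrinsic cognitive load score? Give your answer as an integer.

4

Original: 9 × 1 + 5 × 3 = 9 + 15 = 24.
Redesigned: 8 × 1 + 4 × 3 = 8 + 12 = 20.
Reduction = 24 − 20 = 4.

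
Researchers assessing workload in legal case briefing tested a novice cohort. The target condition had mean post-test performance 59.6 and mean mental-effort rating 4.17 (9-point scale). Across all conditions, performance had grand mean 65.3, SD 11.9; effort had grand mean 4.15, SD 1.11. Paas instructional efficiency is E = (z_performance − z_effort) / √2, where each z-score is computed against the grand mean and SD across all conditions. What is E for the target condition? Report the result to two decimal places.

-0.35

z_performance = (59.6 − 65.3) / 11.9 = -5.7000 / 11.9 = -0.4790.
z_effort = (4.17 − 4.15) / 1.11 = 0.0200 / 1.11 = 0.0180.
z_P − z_E = -0.4790 − 0.0180 = -0.4970.
E = -0.4970 / √2 = -0.4970 / 1.41421 = -0.3514 ≈ -0.35.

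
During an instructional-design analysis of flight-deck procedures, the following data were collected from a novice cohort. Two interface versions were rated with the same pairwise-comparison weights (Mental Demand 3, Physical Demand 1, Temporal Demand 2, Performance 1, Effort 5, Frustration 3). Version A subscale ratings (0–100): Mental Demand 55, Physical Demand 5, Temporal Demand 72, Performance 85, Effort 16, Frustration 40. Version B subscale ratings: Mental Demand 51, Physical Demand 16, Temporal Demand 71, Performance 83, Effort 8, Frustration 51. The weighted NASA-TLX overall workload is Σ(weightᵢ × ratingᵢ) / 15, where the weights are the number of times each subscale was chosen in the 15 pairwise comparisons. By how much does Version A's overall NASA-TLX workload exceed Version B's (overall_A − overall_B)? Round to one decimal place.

0.8

Version A weighted sum = 3·55 + 1·5 + 2·72 + 1·85 + 5·16 + 3·40 = 165 + 5 + 144 + 85 + 80 + 120 = 599; overall_A = 599/15 = 39.9333.
Version B weighted sum = 3·51 + 1·16 + 2·71 + 1·83 + 5·8 + 3·51 = 153 + 16 + 142 + 83 + 40 + 153 = 587; overall_B = 587/15 = 39.1333.
Difference = 39.9333 − 39.1333 = 0.8000 ≈ 0.8.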